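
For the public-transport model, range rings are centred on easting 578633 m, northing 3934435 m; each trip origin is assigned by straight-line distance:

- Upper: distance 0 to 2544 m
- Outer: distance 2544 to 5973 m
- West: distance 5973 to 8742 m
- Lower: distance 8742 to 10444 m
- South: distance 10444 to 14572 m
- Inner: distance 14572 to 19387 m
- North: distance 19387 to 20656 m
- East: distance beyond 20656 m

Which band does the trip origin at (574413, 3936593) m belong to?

Outer

Distance = √((574413−578633)² + (3936593−3934435)²) = √(17808400.000 + 4656964.000) = 4739.764 m.
2544 ≤ 4739.764 < 5973 → Outer.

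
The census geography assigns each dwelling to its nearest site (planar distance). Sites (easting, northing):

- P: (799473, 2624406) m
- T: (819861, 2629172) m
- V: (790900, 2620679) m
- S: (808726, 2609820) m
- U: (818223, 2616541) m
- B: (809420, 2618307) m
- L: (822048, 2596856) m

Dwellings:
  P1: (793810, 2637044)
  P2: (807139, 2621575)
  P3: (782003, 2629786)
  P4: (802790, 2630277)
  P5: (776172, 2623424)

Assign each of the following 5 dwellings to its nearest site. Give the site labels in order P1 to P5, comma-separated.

P1 → P (d²=191788613.00)
P2 → B (d²=15882785.00)
P3 → V (d²=162094058.00)
P4 → P (d²=45471130.00)
P5 → V (d²=224449009.00)

P, B, V, P, V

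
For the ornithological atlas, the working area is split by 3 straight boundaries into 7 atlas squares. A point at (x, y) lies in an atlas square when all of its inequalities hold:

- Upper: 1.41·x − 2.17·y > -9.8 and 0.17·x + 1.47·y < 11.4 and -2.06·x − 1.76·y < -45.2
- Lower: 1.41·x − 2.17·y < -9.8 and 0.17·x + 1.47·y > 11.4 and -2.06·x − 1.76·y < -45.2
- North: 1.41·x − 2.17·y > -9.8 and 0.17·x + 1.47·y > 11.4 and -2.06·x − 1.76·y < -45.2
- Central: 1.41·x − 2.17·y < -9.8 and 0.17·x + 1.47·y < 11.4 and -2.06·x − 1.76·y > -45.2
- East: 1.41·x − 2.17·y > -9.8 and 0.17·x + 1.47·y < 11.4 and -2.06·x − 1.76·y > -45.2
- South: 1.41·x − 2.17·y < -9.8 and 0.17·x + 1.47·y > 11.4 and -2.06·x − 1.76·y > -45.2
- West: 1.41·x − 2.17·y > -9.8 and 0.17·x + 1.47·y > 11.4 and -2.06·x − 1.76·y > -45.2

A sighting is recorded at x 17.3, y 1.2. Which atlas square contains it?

East

1.41·17.3 − 2.17·1.2 = 21.789, which is > -9.8
0.17·17.3 + 1.47·1.2 = 4.705, which is < 11.4
-2.06·17.3 − 1.76·1.2 = -37.750, which is > -45.2
This sign pattern matches East.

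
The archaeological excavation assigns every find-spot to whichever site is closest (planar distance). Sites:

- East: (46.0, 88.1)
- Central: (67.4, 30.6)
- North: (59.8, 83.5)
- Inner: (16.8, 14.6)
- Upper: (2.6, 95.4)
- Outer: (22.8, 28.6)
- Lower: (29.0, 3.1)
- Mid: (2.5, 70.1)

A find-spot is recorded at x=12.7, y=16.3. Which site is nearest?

Inner

Squared distances to each site:
East: 6264.130; Central: 3196.580; North: 6734.250; Inner: 19.700; Upper: 6358.820; Outer: 253.300; Lower: 439.930; Mid: 2998.480.
Minimum at Inner.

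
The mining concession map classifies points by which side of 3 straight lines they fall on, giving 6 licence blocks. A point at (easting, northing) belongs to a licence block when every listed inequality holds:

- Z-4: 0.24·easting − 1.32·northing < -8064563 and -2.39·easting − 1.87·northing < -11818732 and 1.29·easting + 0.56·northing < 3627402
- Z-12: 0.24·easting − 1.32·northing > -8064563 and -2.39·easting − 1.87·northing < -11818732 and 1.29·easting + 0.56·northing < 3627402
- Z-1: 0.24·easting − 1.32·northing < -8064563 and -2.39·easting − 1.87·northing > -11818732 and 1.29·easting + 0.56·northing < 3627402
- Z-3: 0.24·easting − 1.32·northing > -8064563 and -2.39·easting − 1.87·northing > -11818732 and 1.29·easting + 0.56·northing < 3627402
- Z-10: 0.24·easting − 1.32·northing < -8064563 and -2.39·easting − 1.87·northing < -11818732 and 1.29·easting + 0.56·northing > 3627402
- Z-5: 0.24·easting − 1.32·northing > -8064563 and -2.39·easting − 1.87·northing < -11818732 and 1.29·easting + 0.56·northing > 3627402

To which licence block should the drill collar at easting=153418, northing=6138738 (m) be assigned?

0.24·153418 − 1.32·6138738 = -8066313.840, which is < -8064563
-2.39·153418 − 1.87·6138738 = -11846109.080, which is < -11818732
1.29·153418 + 0.56·6138738 = 3635602.500, which is > 3627402
This sign pattern matches Z-10.

Z-10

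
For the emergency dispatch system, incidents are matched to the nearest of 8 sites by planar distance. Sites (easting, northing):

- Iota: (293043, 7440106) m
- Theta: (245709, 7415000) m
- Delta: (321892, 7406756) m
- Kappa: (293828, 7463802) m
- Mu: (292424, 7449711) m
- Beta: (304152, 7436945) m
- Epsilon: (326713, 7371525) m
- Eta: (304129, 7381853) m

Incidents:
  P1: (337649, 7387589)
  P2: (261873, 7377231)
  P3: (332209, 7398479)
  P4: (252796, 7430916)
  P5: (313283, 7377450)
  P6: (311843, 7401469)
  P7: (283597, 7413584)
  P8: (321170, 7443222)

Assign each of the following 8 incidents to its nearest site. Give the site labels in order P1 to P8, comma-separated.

Epsilon, Theta, Delta, Theta, Eta, Delta, Iota, Beta

P1 → Epsilon (d²=377648192.00)
P2 → Theta (d²=1687772257.00)
P3 → Delta (d²=174949218.00)
P4 → Theta (d²=303544625.00)
P5 → Eta (d²=103182125.00)
P6 → Delta (d²=128934770.00)
P7 → Iota (d²=792643400.00)
P8 → Beta (d²=329013053.00)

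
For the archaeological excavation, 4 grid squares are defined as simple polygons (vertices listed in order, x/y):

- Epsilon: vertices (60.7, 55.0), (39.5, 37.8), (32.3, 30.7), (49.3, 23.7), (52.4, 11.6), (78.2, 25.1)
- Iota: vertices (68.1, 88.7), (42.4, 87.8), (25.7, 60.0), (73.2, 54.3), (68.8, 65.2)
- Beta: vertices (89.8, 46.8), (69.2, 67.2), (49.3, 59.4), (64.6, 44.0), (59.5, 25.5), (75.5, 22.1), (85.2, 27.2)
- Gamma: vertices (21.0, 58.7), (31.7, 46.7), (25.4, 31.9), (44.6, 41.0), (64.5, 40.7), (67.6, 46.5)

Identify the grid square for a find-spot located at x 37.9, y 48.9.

Cast a ray rightward from (37.9, 48.9). For each polygon, the edges (by vertex number in listed order) whose endpoints lie on opposite sides of y = 48.9, where each meets that height, and whether that is right or left of the point:
Epsilon: 1–2 at x≈53.18 (right), 6–1 at x≈64.27 (right) → 2 crossings.
Iota: no edge straddles that height → 0 crossings.
Beta: 1–2 at x≈87.68 (right), 3–4 at x≈59.73 (right) → 2 crossings.
Gamma: 1–2 at x≈29.74 (left), 6–1 at x≈58.43 (right) → 1 crossing.
Only Gamma has an odd count, so the point is inside Gamma.

Gamma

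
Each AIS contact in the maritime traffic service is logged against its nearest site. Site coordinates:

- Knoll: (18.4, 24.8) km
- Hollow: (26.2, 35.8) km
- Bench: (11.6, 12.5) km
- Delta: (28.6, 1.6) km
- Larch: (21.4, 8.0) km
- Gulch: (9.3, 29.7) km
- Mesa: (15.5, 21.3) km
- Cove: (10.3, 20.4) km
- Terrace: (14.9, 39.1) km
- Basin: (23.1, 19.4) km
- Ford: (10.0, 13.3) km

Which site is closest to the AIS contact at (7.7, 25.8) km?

Gulch

Squared distances to each site:
Knoll: 115.490; Hollow: 442.250; Bench: 192.100; Delta: 1022.450; Larch: 504.530; Gulch: 17.770; Mesa: 81.090; Cove: 35.920; Terrace: 228.730; Basin: 278.120; Ford: 161.540.
Minimum at Gulch.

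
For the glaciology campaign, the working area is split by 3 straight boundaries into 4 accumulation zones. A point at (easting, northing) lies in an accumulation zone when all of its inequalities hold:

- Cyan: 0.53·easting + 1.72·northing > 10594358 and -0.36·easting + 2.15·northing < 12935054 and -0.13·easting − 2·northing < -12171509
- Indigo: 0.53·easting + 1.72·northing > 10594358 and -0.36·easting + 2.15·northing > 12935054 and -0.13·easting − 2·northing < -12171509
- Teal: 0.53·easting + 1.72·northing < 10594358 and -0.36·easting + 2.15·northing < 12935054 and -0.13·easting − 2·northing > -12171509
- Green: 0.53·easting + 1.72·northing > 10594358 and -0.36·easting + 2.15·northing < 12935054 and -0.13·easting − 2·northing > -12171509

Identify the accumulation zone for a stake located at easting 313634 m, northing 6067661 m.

0.53·313634 + 1.72·6067661 = 10602602.940, which is > 10594358
-0.36·313634 + 2.15·6067661 = 12932562.910, which is < 12935054
-0.13·313634 − 2·6067661 = -12176094.420, which is < -12171509
This sign pattern matches Cyan.

Cyan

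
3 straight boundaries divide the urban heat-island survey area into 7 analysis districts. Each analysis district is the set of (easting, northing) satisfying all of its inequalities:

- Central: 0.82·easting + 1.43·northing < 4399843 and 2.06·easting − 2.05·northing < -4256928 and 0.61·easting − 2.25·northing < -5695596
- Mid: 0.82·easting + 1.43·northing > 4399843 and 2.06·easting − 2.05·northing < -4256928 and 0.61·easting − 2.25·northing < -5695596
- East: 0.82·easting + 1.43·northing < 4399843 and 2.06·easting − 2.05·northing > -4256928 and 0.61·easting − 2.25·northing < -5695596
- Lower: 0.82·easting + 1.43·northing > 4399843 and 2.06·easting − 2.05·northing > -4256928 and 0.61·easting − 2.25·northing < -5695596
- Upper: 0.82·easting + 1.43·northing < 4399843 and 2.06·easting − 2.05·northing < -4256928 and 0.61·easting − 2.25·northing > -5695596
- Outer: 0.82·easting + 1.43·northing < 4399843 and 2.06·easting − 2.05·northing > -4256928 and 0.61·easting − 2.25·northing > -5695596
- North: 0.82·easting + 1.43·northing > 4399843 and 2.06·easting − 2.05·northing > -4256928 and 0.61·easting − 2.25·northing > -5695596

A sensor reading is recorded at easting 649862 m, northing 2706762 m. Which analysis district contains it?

0.82·649862 + 1.43·2706762 = 4403556.500, which is > 4399843
2.06·649862 − 2.05·2706762 = -4210146.380, which is > -4256928
0.61·649862 − 2.25·2706762 = -5693798.680, which is > -5695596
This sign pattern matches North.

North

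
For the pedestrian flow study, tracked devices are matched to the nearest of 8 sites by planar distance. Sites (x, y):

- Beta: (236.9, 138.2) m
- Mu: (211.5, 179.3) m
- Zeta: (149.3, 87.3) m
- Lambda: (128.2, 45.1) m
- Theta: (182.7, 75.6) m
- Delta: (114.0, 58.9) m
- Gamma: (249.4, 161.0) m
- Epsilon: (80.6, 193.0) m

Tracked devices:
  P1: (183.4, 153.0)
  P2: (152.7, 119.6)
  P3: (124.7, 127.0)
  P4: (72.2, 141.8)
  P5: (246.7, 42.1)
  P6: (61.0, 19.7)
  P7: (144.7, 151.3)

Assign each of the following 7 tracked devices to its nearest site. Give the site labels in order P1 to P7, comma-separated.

Mu, Zeta, Zeta, Epsilon, Theta, Delta, Zeta

P1 → Mu (d²=1481.30)
P2 → Zeta (d²=1054.85)
P3 → Zeta (d²=2181.25)
P4 → Epsilon (d²=2692.00)
P5 → Theta (d²=5218.25)
P6 → Delta (d²=4345.64)
P7 → Zeta (d²=4117.16)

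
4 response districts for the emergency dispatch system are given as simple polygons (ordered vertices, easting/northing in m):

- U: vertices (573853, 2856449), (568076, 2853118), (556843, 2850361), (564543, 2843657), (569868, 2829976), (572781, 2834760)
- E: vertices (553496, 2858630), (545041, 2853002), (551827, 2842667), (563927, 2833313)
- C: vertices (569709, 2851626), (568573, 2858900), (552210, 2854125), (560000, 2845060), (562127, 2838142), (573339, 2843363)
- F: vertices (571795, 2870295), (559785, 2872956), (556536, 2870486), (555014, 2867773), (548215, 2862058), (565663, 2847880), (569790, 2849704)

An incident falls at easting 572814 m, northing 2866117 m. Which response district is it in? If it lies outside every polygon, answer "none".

none

Cast a ray rightward from (572814, 2866117). For each polygon, the edges (by vertex number in listed order) whose endpoints lie on opposite sides of northing = 2866117, where each meets that height, and whether that is right or left of the point:
U: no edge straddles that height → 0 crossings.
E: no edge straddles that height → 0 crossings.
C: no edge straddles that height → 0 crossings.
F: 4–5 at easting≈553043.9 (left), 7–1 at easting≈571388.2 (left) → 0 crossings.
All counts are even, so the point lies outside every listed polygon.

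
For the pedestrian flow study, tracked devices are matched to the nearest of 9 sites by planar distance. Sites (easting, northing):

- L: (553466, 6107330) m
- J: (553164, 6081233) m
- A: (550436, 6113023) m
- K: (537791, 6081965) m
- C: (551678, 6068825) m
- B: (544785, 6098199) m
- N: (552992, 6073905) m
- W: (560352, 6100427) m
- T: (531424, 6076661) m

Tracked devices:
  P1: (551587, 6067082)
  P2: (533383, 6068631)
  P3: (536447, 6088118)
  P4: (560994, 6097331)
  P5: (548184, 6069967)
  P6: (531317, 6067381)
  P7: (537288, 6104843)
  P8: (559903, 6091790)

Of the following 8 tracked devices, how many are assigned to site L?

P1 → C
P2 → T
P3 → K
P4 → W
P5 → C
P6 → T
P7 → B
P8 → W
0 of the 8 go to L.

0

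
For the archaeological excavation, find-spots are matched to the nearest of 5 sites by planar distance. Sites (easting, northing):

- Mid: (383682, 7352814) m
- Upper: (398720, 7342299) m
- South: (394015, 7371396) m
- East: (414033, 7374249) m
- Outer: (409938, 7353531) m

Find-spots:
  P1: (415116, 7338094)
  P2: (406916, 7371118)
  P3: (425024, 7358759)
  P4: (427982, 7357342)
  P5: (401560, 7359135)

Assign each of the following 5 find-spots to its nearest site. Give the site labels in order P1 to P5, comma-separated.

Outer, East, Outer, Outer, Outer

P1 → Outer (d²=265112653.00)
P2 → East (d²=60454850.00)
P3 → Outer (d²=254919380.00)
P4 → Outer (d²=340109657.00)
P5 → Outer (d²=101595700.00)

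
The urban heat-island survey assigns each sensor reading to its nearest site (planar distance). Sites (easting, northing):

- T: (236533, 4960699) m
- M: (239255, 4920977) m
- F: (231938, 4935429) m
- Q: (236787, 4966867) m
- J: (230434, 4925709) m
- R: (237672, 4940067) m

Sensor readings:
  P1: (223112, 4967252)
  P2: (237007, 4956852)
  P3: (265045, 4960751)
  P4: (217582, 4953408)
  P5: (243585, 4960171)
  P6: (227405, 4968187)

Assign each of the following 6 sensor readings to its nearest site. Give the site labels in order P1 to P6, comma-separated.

Q, T, T, T, T, Q

P1 → Q (d²=187153850.00)
P2 → T (d²=15024085.00)
P3 → T (d²=812936848.00)
P4 → T (d²=412299082.00)
P5 → T (d²=50009488.00)
P6 → Q (d²=89764324.00)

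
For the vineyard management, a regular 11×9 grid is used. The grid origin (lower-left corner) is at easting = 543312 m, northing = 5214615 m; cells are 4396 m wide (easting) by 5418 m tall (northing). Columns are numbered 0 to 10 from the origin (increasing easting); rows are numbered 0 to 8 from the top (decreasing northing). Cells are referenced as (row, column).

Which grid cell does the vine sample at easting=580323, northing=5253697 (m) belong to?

(1, 8)

Column index: ⌊(580323 − 543312) / 4396⌋ = ⌊8.419⌋ = 8
Row offset from origin: ⌊(5253697 − 5214615) / 5418⌋ = ⌊7.213⌋ = 7 → row 1 (counted from top)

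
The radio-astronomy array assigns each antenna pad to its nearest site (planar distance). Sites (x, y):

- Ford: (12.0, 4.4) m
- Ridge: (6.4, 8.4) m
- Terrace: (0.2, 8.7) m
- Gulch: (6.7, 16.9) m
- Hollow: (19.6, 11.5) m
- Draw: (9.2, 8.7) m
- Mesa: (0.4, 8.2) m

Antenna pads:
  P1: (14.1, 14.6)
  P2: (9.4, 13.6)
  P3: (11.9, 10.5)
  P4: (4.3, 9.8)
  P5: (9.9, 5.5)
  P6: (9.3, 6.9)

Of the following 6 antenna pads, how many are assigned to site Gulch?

P1 → Hollow
P2 → Gulch
P3 → Draw
P4 → Ridge
P5 → Ford
P6 → Draw
1 of the 6 goes to Gulch.

1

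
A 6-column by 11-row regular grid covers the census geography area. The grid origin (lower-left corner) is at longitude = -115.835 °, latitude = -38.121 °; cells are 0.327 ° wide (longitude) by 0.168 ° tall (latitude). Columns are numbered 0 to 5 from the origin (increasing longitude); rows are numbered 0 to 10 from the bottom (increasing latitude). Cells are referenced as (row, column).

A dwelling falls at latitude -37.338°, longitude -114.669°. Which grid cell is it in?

Column index: ⌊(-114.669 − -115.835) / 0.327⌋ = ⌊3.566⌋ = 3
Row offset from origin: ⌊(-37.338 − -38.121) / 0.168⌋ = ⌊4.661⌋ = 4 → row 4

(4, 3)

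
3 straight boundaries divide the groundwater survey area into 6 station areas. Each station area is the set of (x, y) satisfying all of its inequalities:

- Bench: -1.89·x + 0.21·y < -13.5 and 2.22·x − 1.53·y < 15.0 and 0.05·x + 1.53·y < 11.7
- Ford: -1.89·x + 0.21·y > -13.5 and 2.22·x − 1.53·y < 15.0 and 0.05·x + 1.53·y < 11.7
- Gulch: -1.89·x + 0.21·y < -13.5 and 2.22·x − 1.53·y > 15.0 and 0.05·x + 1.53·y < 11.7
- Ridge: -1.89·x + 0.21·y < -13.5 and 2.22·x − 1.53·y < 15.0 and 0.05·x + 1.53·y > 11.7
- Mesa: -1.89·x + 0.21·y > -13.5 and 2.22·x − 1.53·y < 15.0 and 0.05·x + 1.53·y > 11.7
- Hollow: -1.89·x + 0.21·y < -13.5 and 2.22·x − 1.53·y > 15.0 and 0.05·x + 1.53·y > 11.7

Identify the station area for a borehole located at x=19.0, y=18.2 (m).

Ridge

-1.89·19.0 + 0.21·18.2 = -32.088, which is < -13.5
2.22·19.0 − 1.53·18.2 = 14.334, which is < 15.0
0.05·19.0 + 1.53·18.2 = 28.796, which is > 11.7
This sign pattern matches Ridge.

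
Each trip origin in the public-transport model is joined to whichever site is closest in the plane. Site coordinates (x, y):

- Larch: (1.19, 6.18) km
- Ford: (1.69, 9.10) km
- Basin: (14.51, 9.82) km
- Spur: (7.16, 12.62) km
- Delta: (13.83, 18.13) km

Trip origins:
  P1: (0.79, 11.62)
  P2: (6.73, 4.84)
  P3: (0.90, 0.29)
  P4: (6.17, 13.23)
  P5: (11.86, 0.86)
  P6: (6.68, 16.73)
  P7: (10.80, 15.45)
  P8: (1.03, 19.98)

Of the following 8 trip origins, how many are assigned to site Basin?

P1 → Ford
P2 → Larch
P3 → Larch
P4 → Spur
P5 → Basin
P6 → Spur
P7 → Delta
P8 → Spur
1 of the 8 goes to Basin.

1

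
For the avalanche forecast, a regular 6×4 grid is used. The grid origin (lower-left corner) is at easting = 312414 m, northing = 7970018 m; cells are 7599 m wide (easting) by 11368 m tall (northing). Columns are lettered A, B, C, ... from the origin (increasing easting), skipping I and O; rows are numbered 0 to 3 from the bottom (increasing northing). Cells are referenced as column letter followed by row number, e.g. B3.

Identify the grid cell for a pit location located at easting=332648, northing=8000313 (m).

Column index: ⌊(332648 − 312414) / 7599⌋ = ⌊2.663⌋ = 2 → column C
Row offset from origin: ⌊(8000313 − 7970018) / 11368⌋ = ⌊2.665⌋ = 2 → row 2

C2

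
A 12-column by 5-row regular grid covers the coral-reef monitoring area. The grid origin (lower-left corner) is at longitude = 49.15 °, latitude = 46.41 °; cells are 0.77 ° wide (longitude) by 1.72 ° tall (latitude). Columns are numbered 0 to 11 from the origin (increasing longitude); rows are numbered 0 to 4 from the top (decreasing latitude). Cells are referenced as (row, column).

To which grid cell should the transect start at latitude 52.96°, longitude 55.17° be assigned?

(1, 7)

Column index: ⌊(55.17 − 49.15) / 0.77⌋ = ⌊7.818⌋ = 7
Row offset from origin: ⌊(52.96 − 46.41) / 1.72⌋ = ⌊3.808⌋ = 3 → row 1 (counted from top)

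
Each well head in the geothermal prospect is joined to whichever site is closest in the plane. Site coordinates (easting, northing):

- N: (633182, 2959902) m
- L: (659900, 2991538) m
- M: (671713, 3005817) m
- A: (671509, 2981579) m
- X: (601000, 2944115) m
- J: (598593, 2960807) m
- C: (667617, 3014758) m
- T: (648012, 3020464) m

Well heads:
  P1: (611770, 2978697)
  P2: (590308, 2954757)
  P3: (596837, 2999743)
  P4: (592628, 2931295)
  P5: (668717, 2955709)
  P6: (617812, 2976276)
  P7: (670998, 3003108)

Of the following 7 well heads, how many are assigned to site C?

P1 → J
P2 → J
P3 → J
P4 → X
P5 → A
P6 → N
P7 → M
0 of the 7 go to C.

0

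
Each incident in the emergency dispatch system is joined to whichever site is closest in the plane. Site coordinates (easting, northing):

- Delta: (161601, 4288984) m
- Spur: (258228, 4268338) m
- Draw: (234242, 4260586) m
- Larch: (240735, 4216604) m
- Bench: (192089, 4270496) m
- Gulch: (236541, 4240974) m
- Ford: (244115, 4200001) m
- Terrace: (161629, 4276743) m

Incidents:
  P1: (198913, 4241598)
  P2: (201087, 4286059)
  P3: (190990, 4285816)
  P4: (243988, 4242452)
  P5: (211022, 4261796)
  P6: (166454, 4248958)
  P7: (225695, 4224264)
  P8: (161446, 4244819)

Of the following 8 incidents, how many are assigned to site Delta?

0

P1 → Bench
P2 → Bench
P3 → Bench
P4 → Gulch
P5 → Bench
P6 → Terrace
P7 → Larch
P8 → Terrace
0 of the 8 go to Delta.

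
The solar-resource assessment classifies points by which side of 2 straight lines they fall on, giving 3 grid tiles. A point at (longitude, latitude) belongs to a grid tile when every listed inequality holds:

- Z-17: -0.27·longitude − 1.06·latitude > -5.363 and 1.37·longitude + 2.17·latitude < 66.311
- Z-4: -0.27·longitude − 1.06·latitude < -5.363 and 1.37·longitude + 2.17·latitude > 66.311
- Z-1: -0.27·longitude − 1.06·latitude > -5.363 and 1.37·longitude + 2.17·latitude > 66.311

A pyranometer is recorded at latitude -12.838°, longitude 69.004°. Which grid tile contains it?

-0.27·69.004 − 1.06·-12.838 = -5.023, which is > -5.363
1.37·69.004 + 2.17·-12.838 = 66.677, which is > 66.311
This sign pattern matches Z-1.

Z-1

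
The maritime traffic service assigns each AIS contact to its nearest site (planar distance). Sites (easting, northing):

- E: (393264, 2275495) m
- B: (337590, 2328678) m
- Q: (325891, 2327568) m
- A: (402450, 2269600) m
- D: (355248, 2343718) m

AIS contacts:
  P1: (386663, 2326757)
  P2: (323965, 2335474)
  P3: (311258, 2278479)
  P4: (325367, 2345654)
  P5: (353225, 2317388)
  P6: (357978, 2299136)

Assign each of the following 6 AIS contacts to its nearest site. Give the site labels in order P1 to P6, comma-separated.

P1 → D (d²=1274577746.00)
P2 → Q (d²=66214312.00)
P3 → Q (d²=2623854610.00)
P4 → Q (d²=327377972.00)
P5 → B (d²=371917325.00)
P6 → B (d²=1288400308.00)

D, Q, Q, Q, B, B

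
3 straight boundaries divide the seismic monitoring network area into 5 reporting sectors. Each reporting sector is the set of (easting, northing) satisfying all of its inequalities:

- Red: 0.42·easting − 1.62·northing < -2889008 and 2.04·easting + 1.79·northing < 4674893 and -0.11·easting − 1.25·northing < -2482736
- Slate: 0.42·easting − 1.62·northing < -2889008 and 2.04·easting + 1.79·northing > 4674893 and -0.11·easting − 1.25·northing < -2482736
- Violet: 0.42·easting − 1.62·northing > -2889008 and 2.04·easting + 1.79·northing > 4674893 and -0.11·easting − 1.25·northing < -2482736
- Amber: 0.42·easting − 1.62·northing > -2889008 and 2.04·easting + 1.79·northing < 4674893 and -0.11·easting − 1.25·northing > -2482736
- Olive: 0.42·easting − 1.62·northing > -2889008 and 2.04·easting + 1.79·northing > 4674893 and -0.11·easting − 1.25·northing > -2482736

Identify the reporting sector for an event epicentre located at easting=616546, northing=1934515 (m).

Violet

0.42·616546 − 1.62·1934515 = -2874964.980, which is > -2889008
2.04·616546 + 1.79·1934515 = 4720535.690, which is > 4674893
-0.11·616546 − 1.25·1934515 = -2485963.810, which is < -2482736
This sign pattern matches Violet.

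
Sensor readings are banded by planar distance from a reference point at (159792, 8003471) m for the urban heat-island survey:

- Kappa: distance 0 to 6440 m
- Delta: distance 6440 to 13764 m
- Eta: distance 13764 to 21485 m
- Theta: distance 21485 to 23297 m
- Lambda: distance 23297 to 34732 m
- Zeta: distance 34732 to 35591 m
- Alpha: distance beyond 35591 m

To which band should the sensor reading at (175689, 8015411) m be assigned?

Distance = √((175689−159792)² + (8015411−8003471)²) = √(252714609.000 + 142563600.000) = 19881.605 m.
13764 ≤ 19881.605 < 21485 → Eta.

Eta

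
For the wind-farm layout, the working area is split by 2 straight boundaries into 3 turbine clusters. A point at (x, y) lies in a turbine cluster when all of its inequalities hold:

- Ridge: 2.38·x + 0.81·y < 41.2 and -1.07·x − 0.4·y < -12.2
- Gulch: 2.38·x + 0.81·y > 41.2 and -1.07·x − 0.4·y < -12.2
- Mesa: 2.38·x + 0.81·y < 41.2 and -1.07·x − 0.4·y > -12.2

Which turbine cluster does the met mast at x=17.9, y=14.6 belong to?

2.38·17.9 + 0.81·14.6 = 54.428, which is > 41.2
-1.07·17.9 − 0.4·14.6 = -24.993, which is < -12.2
This sign pattern matches Gulch.

Gulch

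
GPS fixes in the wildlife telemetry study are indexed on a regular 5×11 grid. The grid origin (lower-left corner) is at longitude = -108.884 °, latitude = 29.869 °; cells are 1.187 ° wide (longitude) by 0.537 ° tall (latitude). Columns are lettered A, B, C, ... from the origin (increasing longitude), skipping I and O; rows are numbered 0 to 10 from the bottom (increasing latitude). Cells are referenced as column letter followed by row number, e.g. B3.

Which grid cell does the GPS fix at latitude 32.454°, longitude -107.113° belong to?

Column index: ⌊(-107.113 − -108.884) / 1.187⌋ = ⌊1.492⌋ = 1 → column B
Row offset from origin: ⌊(32.454 − 29.869) / 0.537⌋ = ⌊4.814⌋ = 4 → row 4

B4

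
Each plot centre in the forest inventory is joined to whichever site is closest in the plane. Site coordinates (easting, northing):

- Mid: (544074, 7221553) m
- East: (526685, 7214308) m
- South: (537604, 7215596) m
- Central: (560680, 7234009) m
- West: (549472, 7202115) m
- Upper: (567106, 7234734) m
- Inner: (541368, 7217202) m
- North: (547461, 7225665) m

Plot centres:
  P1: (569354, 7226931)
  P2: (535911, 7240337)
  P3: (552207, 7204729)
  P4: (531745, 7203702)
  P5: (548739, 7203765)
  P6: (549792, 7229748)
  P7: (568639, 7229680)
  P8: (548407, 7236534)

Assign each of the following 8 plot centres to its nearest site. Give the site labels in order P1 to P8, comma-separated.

Upper, North, West, East, West, North, Upper, North

P1 → Upper (d²=65940313.00)
P2 → North (d²=348670084.00)
P3 → West (d²=14313221.00)
P4 → East (d²=138090836.00)
P5 → West (d²=3259789.00)
P6 → North (d²=22104450.00)
P7 → Upper (d²=27893005.00)
P8 → North (d²=119030077.00)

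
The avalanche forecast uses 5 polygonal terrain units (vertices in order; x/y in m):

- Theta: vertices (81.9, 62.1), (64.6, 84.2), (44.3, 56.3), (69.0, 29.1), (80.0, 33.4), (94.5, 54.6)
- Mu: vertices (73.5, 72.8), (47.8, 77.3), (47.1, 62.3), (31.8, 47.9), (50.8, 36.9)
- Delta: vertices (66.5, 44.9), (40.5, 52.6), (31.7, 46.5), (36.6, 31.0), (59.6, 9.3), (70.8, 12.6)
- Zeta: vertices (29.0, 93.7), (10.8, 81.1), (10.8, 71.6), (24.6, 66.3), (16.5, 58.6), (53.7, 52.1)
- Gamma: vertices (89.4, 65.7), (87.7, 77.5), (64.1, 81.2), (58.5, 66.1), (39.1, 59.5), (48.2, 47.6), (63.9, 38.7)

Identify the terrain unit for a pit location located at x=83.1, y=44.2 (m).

Cast a ray rightward from (83.1, 44.2). For each polygon, the edges (by vertex number in listed order) whose endpoints lie on opposite sides of y = 44.2, where each meets that height, and whether that is right or left of the point:
Theta: 3–4 at x≈55.29 (left), 5–6 at x≈87.39 (right) → 1 crossing.
Mu: 4–5 at x≈38.19 (left), 5–1 at x≈55.42 (left) → 0 crossings.
Delta: 3–4 at x≈32.43 (left), 6–1 at x≈66.59 (left) → 0 crossings.
Zeta: no edge straddles that height → 0 crossings.
Gamma: 6–7 at x≈54.20 (left), 7–1 at x≈69.09 (left) → 0 crossings.
Only Theta has an odd count, so the point is inside Theta.

Theta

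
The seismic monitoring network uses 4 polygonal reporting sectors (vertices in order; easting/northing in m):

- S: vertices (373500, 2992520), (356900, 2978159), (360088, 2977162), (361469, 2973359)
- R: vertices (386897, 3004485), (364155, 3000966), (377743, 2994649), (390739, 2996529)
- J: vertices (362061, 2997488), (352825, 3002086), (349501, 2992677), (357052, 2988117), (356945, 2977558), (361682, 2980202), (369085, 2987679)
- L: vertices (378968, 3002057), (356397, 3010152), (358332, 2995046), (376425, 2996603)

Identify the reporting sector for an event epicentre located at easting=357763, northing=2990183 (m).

J

Cast a ray rightward from (357763, 2990183). For each polygon, the edges (by vertex number in listed order) whose endpoints lie on opposite sides of northing = 2990183, where each meets that height, and whether that is right or left of the point:
S: 1–2 at easting≈370798.6 (right), 4–1 at easting≈372032.6 (right) → 2 crossings.
R: no edge straddles that height → 0 crossings.
J: 3–4 at easting≈353630.9 (left), 7–1 at easting≈367291.9 (right) → 1 crossing.
L: no edge straddles that height → 0 crossings.
Only J has an odd count, so the point is inside J.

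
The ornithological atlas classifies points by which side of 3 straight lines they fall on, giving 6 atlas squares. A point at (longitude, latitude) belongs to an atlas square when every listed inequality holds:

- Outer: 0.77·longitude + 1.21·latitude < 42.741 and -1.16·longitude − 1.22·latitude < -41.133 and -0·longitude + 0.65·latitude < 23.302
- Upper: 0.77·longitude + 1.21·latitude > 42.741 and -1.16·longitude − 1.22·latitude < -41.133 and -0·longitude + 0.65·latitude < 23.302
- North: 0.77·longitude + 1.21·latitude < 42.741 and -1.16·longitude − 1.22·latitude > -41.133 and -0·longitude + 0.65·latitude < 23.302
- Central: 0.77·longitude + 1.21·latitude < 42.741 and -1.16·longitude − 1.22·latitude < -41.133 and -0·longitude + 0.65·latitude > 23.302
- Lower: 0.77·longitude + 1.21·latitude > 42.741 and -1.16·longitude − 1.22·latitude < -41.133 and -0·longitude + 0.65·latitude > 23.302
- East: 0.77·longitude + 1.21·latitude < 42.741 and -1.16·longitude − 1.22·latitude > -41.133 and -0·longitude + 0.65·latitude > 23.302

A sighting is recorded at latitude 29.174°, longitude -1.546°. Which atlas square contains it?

North

0.77·-1.546 + 1.21·29.174 = 34.110, which is < 42.741
-1.16·-1.546 − 1.22·29.174 = -33.799, which is > -41.133
-0·-1.546 + 0.65·29.174 = 18.963, which is < 23.302
This sign pattern matches North.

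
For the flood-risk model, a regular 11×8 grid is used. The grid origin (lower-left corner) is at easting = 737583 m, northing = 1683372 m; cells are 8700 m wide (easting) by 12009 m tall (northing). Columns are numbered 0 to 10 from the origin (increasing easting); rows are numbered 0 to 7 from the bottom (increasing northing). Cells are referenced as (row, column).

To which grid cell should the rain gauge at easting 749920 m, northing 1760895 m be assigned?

(6, 1)

Column index: ⌊(749920 − 737583) / 8700⌋ = ⌊1.418⌋ = 1
Row offset from origin: ⌊(1760895 − 1683372) / 12009⌋ = ⌊6.455⌋ = 6 → row 6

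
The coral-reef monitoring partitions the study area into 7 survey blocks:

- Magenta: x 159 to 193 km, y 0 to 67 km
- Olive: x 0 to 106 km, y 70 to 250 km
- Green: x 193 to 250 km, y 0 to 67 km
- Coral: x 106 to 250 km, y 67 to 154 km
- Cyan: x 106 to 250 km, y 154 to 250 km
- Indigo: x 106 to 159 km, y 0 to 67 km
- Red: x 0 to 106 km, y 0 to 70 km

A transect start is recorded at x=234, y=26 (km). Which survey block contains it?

Green

The point has x = 234 and y = 26.
Only Green satisfies 193 ≤ x ≤ 250 and 0 ≤ y ≤ 67.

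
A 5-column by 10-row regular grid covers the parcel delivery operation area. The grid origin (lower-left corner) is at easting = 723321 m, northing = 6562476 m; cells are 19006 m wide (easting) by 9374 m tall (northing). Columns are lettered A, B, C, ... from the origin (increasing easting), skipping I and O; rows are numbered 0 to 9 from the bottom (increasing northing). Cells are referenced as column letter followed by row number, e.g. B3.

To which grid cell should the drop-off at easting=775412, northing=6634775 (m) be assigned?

Column index: ⌊(775412 − 723321) / 19006⌋ = ⌊2.741⌋ = 2 → column C
Row offset from origin: ⌊(6634775 − 6562476) / 9374⌋ = ⌊7.713⌋ = 7 → row 7

C7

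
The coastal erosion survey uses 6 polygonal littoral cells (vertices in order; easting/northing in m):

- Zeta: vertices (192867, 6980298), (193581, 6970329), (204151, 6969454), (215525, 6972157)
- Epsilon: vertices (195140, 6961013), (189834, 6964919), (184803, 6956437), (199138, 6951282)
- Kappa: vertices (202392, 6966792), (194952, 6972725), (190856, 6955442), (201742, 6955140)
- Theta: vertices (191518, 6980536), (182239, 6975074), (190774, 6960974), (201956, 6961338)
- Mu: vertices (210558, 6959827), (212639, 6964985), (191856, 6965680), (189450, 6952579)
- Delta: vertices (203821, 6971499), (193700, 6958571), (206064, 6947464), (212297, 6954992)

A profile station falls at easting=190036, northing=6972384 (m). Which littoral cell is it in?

Theta

Cast a ray rightward from (190036, 6972384). For each polygon, the edges (by vertex number in listed order) whose endpoints lie on opposite sides of northing = 6972384, where each meets that height, and whether that is right or left of the point:
Zeta: 1–2 at easting≈193433.8 (right), 4–1 at easting≈214893.2 (right) → 2 crossings.
Epsilon: no edge straddles that height → 0 crossings.
Kappa: 1–2 at easting≈195379.6 (right), 2–3 at easting≈194871.2 (right) → 2 crossings.
Theta: 2–3 at easting≈183867.3 (left), 4–1 at easting≈195950.3 (right) → 1 crossing.
Mu: no edge straddles that height → 0 crossings.
Delta: no edge straddles that height → 0 crossings.
Only Theta has an odd count, so the point is inside Theta.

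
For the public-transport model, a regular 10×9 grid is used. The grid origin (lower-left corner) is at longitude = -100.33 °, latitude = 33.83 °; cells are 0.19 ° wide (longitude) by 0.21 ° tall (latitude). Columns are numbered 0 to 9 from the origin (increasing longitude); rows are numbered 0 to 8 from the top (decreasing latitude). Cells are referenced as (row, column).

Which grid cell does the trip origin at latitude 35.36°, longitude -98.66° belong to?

(1, 8)

Column index: ⌊(-98.66 − -100.33) / 0.19⌋ = ⌊8.789⌋ = 8
Row offset from origin: ⌊(35.36 − 33.83) / 0.21⌋ = ⌊7.286⌋ = 7 → row 1 (counted from top)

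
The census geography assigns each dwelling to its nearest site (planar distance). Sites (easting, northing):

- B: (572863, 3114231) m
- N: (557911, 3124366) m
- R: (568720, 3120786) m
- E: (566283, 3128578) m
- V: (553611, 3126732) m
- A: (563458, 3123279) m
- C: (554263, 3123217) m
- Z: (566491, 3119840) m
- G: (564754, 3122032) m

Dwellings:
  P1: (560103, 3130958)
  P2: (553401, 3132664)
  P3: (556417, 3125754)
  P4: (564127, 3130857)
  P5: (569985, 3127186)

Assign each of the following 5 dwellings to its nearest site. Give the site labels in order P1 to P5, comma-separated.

P1 → E (d²=43856800.00)
P2 → V (d²=35232724.00)
P3 → N (d²=4158580.00)
P4 → E (d²=9842177.00)
P5 → E (d²=15642468.00)

E, V, N, E, E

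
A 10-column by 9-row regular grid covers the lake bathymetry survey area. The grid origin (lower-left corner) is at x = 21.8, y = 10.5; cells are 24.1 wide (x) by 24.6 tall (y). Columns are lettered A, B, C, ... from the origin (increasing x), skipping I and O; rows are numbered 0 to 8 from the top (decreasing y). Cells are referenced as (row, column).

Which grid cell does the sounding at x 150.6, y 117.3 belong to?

(4, F)

Column index: ⌊(150.6 − 21.8) / 24.1⌋ = ⌊5.344⌋ = 5 → column F
Row offset from origin: ⌊(117.3 − 10.5) / 24.6⌋ = ⌊4.341⌋ = 4 → row 4 (counted from top)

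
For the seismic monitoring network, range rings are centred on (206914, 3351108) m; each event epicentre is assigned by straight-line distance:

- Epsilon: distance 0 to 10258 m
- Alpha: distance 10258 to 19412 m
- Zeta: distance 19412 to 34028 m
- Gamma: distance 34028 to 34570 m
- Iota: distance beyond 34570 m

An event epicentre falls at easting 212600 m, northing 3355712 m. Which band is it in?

Epsilon

Distance = √((212600−206914)² + (3355712−3351108)²) = √(32330596.000 + 21196816.000) = 7316.243 m.
0 ≤ 7316.243 < 10258 → Epsilon.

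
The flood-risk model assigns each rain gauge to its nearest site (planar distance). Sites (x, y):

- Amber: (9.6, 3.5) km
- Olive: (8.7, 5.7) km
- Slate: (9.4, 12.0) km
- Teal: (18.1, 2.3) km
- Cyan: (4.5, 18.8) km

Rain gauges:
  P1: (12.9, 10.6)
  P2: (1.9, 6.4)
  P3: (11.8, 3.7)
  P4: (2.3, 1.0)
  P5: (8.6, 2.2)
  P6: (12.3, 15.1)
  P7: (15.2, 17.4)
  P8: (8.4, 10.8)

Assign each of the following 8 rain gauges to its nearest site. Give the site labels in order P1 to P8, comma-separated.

P1 → Slate (d²=14.21)
P2 → Olive (d²=46.73)
P3 → Amber (d²=4.88)
P4 → Amber (d²=59.54)
P5 → Amber (d²=2.69)
P6 → Slate (d²=18.02)
P7 → Slate (d²=62.80)
P8 → Slate (d²=2.44)

Slate, Olive, Amber, Amber, Amber, Slate, Slate, Slate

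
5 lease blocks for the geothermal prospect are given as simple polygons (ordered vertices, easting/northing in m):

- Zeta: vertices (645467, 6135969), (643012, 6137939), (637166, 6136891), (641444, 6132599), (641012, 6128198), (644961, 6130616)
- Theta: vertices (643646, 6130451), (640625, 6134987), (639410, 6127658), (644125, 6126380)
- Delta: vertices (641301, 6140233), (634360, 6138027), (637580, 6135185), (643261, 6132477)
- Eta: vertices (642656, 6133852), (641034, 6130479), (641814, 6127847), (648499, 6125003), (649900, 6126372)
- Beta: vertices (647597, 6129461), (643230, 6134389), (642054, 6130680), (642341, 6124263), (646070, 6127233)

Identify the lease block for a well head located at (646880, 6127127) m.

Eta

Cast a ray rightward from (646880, 6127127). For each polygon, the edges (by vertex number in listed order) whose endpoints lie on opposite sides of northing = 6127127, where each meets that height, and whether that is right or left of the point:
Zeta: no edge straddles that height → 0 crossings.
Theta: 3–4 at easting≈641369.0 (left), 4–1 at easting≈644037.1 (left) → 0 crossings.
Delta: no edge straddles that height → 0 crossings.
Eta: 3–4 at easting≈643506.4 (left), 5–1 at easting≈649168.8 (right) → 1 crossing.
Beta: 3–4 at easting≈642212.9 (left), 4–5 at easting≈645936.9 (left) → 0 crossings.
Only Eta has an odd count, so the point is inside Eta.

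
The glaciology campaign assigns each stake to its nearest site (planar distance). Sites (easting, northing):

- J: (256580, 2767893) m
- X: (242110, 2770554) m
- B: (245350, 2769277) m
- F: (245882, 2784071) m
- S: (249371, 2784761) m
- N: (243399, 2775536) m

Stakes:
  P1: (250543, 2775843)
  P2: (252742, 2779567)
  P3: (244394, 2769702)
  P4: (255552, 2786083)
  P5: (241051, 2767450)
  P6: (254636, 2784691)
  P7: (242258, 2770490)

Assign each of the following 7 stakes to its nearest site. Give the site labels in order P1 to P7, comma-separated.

N, S, B, S, X, S, X

P1 → N (d²=51130985.00)
P2 → S (d²=38341277.00)
P3 → B (d²=1094561.00)
P4 → S (d²=39952445.00)
P5 → X (d²=10756297.00)
P6 → S (d²=27725125.00)
P7 → X (d²=26000.00)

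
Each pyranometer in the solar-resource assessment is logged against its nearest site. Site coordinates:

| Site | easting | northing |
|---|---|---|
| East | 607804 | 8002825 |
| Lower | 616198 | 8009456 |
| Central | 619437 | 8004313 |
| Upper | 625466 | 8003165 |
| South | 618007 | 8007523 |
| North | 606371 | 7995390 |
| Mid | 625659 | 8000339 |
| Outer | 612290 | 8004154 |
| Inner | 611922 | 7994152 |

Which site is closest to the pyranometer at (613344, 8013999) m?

Squared distances to each site:
East: 155549876.000; Lower: 28784165.000; Central: 130943245.000; Upper: 264318440.000; South: 63682145.000; North: 394917610.000; Mid: 338254825.000; Outer: 98034941.000; Inner: 395925493.000.
Minimum at Lower.

Lower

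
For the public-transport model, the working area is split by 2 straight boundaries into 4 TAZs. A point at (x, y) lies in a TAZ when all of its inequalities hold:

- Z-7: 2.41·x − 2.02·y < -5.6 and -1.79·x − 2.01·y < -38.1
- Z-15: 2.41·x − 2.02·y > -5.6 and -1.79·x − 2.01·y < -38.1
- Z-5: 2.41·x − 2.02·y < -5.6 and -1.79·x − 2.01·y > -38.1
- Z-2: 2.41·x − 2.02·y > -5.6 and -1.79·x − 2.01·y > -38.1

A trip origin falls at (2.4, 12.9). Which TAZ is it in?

2.41·2.4 − 2.02·12.9 = -20.274, which is < -5.6
-1.79·2.4 − 2.01·12.9 = -30.225, which is > -38.1
This sign pattern matches Z-5.

Z-5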